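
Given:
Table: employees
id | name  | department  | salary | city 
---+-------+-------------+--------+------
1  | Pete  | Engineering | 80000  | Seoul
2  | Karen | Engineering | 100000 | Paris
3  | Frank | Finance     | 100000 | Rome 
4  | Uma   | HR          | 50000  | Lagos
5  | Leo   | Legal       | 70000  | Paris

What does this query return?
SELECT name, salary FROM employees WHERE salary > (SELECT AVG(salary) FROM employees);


Subquery: AVG(salary) = 80000.0
Filtering: salary > 80000.0
  Karen (100000) -> MATCH
  Frank (100000) -> MATCH


2 rows:
Karen, 100000
Frank, 100000


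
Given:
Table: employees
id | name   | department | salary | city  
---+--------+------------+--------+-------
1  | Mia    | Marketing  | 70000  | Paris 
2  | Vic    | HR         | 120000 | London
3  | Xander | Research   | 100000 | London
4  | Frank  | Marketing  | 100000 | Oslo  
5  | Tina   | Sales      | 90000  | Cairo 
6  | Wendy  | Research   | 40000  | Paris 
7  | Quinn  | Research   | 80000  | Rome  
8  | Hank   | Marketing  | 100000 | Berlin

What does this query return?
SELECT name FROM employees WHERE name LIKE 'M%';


LIKE 'M%' matches names starting with 'M'
Matching: 1

1 rows:
Mia


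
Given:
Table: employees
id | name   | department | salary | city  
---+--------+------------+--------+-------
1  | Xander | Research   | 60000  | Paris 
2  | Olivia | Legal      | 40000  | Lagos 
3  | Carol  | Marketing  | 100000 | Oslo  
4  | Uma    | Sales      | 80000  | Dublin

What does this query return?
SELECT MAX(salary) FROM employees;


Salaries: 60000, 40000, 100000, 80000
MAX = 100000

100000


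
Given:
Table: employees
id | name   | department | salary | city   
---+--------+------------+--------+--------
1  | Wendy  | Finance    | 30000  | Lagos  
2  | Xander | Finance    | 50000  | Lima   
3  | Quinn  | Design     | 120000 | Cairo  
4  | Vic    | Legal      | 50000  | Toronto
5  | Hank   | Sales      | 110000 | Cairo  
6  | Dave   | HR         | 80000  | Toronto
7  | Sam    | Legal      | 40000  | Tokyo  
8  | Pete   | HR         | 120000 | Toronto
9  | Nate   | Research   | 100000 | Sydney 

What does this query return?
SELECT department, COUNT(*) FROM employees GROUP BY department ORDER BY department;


Assigning each row to its department group:
  Wendy -> Finance
  Xander -> Finance
  Quinn -> Design
  Vic -> Legal
  Hank -> Sales
  Dave -> HR
  Sam -> Legal
  Pete -> HR
  Nate -> Research


6 groups:
Design, 1
Finance, 2
HR, 2
Legal, 2
Research, 1
Sales, 1


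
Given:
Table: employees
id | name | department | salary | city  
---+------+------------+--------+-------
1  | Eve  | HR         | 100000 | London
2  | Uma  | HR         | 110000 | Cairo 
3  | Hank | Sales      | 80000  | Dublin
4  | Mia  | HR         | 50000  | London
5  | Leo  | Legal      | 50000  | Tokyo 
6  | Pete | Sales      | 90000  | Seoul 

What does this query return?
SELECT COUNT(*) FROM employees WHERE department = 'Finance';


Counting rows where department = 'Finance'


0


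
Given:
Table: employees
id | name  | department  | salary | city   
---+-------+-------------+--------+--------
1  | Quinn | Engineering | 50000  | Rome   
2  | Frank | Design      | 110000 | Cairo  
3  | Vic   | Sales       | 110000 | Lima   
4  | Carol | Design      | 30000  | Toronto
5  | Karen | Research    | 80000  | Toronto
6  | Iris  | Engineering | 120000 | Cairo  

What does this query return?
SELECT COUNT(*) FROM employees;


COUNT(*) counts all rows

6


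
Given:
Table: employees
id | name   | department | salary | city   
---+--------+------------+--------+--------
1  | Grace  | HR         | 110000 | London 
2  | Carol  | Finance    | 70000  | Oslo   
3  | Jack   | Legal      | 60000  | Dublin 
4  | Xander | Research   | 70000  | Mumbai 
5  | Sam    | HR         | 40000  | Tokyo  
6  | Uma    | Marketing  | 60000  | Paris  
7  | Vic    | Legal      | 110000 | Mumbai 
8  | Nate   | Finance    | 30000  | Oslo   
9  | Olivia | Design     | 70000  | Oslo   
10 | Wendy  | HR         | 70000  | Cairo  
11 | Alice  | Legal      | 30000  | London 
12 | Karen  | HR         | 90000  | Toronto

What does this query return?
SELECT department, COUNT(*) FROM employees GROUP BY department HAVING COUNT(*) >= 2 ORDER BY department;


Groups with count >= 2:
  Finance: 2 -> PASS
  HR: 4 -> PASS
  Legal: 3 -> PASS
  Design: 1 -> filtered out
  Marketing: 1 -> filtered out
  Research: 1 -> filtered out


3 groups:
Finance, 2
HR, 4
Legal, 3


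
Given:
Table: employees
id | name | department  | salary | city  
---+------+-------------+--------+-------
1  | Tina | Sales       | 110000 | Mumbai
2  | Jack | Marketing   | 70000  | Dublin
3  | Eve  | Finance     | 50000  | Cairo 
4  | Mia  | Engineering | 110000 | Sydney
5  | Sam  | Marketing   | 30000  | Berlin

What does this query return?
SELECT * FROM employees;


SELECT * returns all 5 rows with all columns

5 rows:
1, Tina, Sales, 110000, Mumbai
2, Jack, Marketing, 70000, Dublin
3, Eve, Finance, 50000, Cairo
4, Mia, Engineering, 110000, Sydney
5, Sam, Marketing, 30000, Berlin


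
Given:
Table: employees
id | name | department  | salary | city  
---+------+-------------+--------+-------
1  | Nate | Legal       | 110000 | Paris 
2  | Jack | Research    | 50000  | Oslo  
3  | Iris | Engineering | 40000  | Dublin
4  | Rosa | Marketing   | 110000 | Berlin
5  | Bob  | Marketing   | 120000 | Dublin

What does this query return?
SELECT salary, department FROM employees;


Projecting columns: salary, department

5 rows:
110000, Legal
50000, Research
40000, Engineering
110000, Marketing
120000, Marketing


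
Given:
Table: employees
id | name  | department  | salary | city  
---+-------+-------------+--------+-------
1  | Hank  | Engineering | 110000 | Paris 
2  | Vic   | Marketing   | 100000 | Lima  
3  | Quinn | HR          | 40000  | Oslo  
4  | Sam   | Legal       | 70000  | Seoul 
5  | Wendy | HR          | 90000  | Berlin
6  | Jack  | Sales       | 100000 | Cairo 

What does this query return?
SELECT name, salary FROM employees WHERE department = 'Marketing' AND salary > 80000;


Filtering: department = 'Marketing' AND salary > 80000
Matching: 1 rows

1 rows:
Vic, 100000


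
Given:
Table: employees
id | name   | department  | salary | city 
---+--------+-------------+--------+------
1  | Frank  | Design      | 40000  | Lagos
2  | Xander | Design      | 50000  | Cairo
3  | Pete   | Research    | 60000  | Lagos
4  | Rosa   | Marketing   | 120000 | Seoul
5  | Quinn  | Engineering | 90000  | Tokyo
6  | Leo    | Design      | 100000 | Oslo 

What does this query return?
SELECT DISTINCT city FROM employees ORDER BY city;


All 'city' values (row order): Lagos, Cairo, Lagos, Seoul, Tokyo, Oslo
Removing duplicates leaves 5 unique value(s).

5 values:
Cairo
Lagos
Oslo
Seoul
Tokyo


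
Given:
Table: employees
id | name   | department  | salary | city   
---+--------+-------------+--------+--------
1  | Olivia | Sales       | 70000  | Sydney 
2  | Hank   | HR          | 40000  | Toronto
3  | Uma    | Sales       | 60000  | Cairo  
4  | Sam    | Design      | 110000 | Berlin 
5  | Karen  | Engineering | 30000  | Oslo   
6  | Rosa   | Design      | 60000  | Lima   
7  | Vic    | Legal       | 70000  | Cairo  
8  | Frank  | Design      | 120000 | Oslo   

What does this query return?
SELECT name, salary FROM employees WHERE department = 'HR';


Filtering: department = 'HR'
Matching rows: 1

1 rows:
Hank, 40000


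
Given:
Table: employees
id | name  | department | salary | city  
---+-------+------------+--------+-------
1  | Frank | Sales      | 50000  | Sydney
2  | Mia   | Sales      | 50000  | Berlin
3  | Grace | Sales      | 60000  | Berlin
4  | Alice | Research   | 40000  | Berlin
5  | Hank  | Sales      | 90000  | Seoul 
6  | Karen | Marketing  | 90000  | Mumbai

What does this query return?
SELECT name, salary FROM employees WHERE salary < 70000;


Filtering: salary < 70000
Matching: 4 rows

4 rows:
Frank, 50000
Mia, 50000
Grace, 60000
Alice, 40000


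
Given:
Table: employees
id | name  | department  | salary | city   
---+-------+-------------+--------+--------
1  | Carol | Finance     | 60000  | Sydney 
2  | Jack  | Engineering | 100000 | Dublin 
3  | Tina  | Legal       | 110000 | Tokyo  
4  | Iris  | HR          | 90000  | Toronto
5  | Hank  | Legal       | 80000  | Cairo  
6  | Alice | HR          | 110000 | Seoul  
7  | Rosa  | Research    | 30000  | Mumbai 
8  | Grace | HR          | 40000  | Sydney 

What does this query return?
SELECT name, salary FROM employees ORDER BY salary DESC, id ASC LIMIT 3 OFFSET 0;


Sort by salary DESC (id ASC tiebreak), then skip 0 and take 3
Rows 1 through 3

3 rows:
Tina, 110000
Alice, 110000
Jack, 100000


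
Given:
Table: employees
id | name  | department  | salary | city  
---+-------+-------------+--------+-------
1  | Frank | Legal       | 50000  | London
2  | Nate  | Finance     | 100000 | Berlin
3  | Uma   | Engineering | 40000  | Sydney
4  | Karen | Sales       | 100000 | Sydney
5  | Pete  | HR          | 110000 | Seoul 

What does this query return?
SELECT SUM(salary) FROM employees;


SUM(salary) = 50000 + 100000 + 40000 + 100000 + 110000 = 400000

400000


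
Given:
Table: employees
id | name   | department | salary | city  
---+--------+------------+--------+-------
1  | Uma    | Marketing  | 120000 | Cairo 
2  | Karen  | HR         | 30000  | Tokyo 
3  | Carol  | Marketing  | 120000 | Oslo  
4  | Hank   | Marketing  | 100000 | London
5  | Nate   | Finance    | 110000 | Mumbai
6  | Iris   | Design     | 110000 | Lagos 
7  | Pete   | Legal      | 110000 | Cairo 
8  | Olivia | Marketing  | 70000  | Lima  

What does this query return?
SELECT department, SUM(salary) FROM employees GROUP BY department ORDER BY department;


Summing salary within each department:
  Design: 110000 = 110000
  Finance: 110000 = 110000
  HR: 30000 = 30000
  Legal: 110000 = 110000
  Marketing: 120000 + 120000 + 100000 + 70000 = 410000


5 groups:
Design, 110000
Finance, 110000
HR, 30000
Legal, 110000
Marketing, 410000


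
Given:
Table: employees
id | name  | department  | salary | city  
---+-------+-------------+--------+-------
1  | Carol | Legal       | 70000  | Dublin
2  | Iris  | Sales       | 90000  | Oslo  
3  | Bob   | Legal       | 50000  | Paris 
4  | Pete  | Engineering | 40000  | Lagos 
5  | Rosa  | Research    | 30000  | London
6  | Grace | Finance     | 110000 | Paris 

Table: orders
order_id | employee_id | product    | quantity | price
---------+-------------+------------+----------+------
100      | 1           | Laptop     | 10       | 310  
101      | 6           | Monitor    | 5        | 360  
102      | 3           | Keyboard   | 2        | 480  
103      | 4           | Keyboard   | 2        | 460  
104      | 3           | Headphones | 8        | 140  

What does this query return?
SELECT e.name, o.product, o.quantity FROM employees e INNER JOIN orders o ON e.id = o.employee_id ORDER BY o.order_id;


Joining employees.id = orders.employee_id:
  employee Carol (id=1) -> order Laptop
  employee Grace (id=6) -> order Monitor
  employee Bob (id=3) -> order Keyboard
  employee Pete (id=4) -> order Keyboard
  employee Bob (id=3) -> order Headphones


5 rows:
Carol, Laptop, 10
Grace, Monitor, 5
Bob, Keyboard, 2
Pete, Keyboard, 2
Bob, Headphones, 8


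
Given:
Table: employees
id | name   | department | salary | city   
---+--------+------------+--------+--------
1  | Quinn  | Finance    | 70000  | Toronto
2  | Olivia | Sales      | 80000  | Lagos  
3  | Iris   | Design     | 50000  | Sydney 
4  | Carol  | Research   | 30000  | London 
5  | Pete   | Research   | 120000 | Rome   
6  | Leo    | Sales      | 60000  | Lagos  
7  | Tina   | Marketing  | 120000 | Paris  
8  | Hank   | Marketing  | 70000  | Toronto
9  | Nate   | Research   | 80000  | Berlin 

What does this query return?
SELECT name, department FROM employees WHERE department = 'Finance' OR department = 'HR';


Filtering: department = 'Finance' OR 'HR'
Matching: 1 rows

1 rows:
Quinn, Finance


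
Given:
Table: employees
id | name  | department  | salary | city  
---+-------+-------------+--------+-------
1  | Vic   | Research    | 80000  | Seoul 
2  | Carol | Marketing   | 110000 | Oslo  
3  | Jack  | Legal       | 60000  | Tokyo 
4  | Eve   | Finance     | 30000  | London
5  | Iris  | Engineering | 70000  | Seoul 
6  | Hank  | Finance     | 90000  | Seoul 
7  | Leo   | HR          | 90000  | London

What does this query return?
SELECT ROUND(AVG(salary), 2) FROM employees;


SUM(salary) = 530000
COUNT = 7
ROUND(AVG, 2) = ROUND(530000 / 7, 2) = 75714.29

75714.29


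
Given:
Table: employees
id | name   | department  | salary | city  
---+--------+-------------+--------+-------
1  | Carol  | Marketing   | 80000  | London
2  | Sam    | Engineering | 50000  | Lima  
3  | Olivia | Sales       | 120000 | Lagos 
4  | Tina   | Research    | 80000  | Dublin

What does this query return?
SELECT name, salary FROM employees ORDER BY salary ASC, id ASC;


Sorting by salary ASC, then id ASC for ties

4 rows:
Sam, 50000
Carol, 80000
Tina, 80000
Olivia, 120000


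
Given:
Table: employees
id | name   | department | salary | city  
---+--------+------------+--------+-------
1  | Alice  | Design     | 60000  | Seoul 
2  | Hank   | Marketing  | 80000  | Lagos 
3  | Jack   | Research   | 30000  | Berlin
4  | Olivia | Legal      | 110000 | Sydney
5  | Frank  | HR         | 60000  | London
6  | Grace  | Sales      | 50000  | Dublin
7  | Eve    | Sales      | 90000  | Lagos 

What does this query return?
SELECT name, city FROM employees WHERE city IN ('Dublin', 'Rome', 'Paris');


Filtering: city IN ('Dublin', 'Rome', 'Paris')
Matching: 1 rows

1 rows:
Grace, Dublin


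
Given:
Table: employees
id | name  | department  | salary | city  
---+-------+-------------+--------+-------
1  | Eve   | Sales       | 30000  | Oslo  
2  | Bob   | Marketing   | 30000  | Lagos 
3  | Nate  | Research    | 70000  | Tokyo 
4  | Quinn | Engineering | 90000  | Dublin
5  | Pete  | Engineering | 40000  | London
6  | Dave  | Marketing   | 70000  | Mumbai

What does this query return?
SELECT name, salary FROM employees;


Projecting columns: name, salary

6 rows:
Eve, 30000
Bob, 30000
Nate, 70000
Quinn, 90000
Pete, 40000
Dave, 70000


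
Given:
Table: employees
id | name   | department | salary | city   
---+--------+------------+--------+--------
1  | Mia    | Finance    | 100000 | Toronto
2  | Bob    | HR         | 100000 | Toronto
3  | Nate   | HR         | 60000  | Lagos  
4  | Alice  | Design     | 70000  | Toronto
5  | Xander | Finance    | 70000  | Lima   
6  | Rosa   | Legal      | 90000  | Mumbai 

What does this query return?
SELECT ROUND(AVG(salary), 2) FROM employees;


SUM(salary) = 490000
COUNT = 6
ROUND(AVG, 2) = ROUND(490000 / 6, 2) = 81666.67

81666.67


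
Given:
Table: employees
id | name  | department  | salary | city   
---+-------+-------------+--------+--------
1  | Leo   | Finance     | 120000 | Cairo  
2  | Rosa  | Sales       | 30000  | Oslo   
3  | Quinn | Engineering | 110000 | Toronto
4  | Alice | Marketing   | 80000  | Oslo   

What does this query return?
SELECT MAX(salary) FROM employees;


Salaries: 120000, 30000, 110000, 80000
MAX = 120000

120000


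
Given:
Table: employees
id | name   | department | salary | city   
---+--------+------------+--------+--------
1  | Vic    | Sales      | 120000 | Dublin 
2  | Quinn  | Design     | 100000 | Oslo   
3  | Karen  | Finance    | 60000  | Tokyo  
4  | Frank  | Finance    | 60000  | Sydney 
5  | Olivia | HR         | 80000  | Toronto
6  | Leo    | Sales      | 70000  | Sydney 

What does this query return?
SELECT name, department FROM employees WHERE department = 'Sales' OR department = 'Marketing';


Filtering: department = 'Sales' OR 'Marketing'
Matching: 2 rows

2 rows:
Vic, Sales
Leo, Sales


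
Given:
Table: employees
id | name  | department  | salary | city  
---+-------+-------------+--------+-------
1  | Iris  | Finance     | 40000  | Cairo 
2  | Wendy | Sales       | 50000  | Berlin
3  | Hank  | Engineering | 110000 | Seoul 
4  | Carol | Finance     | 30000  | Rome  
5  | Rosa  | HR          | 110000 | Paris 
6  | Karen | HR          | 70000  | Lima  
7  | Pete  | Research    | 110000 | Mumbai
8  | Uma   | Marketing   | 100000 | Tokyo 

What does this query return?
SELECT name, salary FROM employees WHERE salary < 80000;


Filtering: salary < 80000
Matching: 4 rows

4 rows:
Iris, 40000
Wendy, 50000
Carol, 30000
Karen, 70000


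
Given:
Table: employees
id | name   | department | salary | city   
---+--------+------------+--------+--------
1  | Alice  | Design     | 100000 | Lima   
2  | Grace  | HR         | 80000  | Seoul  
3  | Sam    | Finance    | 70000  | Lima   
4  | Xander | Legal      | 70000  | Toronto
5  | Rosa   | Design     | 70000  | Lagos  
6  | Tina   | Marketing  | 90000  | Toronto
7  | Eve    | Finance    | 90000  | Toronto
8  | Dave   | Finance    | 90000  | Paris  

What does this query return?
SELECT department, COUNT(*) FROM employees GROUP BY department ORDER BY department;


Assigning each row to its department group:
  Alice -> Design
  Grace -> HR
  Sam -> Finance
  Xander -> Legal
  Rosa -> Design
  Tina -> Marketing
  Eve -> Finance
  Dave -> Finance


5 groups:
Design, 2
Finance, 3
HR, 1
Legal, 1
Marketing, 1


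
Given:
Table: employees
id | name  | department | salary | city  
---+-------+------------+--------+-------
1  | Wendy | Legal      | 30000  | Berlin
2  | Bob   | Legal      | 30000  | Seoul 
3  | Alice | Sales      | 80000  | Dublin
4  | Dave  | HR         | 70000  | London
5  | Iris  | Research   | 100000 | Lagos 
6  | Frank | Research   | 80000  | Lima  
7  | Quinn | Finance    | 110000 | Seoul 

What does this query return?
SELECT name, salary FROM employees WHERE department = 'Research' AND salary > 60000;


Filtering: department = 'Research' AND salary > 60000
Matching: 2 rows

2 rows:
Iris, 100000
Frank, 80000


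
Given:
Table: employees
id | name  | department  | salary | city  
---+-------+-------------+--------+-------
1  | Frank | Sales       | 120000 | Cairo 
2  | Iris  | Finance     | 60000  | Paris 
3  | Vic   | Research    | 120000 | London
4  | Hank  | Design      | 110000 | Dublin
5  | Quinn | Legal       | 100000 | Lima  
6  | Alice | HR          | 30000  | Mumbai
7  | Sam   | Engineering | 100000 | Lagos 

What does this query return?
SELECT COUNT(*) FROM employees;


COUNT(*) counts all rows

7


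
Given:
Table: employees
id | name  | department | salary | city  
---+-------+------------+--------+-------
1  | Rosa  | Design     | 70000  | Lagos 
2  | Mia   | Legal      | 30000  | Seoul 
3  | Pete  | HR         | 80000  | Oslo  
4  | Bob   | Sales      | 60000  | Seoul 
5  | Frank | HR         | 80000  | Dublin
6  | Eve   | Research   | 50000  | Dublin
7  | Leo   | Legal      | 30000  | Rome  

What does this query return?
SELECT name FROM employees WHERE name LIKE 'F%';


LIKE 'F%' matches names starting with 'F'
Matching: 1

1 rows:
Frank


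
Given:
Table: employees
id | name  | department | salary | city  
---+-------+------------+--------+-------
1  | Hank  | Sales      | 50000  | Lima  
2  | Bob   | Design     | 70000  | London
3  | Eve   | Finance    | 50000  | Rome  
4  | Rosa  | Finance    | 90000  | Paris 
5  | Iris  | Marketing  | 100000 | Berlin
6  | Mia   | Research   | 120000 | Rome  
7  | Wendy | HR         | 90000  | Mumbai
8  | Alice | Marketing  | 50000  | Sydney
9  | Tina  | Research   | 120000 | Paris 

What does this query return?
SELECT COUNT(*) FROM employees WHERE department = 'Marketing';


Counting rows where department = 'Marketing'
  Iris -> MATCH
  Alice -> MATCH


2


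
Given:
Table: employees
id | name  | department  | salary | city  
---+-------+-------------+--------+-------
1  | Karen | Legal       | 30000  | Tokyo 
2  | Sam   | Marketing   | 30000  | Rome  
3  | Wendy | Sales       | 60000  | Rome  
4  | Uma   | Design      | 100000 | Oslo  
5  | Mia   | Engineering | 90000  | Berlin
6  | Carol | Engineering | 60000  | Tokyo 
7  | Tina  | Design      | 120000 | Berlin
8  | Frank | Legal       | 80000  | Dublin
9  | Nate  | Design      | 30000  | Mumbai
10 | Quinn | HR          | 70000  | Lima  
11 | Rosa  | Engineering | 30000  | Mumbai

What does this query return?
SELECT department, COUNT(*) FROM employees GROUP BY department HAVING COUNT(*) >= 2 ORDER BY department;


Groups with count >= 2:
  Design: 3 -> PASS
  Engineering: 3 -> PASS
  Legal: 2 -> PASS
  HR: 1 -> filtered out
  Marketing: 1 -> filtered out
  Sales: 1 -> filtered out


3 groups:
Design, 3
Engineering, 3
Legal, 2


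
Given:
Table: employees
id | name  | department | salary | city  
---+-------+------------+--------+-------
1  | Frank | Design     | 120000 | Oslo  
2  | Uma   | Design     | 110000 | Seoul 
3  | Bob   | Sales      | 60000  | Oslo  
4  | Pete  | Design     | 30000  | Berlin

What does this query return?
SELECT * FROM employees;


SELECT * returns all 4 rows with all columns

4 rows:
1, Frank, Design, 120000, Oslo
2, Uma, Design, 110000, Seoul
3, Bob, Sales, 60000, Oslo
4, Pete, Design, 30000, Berlin


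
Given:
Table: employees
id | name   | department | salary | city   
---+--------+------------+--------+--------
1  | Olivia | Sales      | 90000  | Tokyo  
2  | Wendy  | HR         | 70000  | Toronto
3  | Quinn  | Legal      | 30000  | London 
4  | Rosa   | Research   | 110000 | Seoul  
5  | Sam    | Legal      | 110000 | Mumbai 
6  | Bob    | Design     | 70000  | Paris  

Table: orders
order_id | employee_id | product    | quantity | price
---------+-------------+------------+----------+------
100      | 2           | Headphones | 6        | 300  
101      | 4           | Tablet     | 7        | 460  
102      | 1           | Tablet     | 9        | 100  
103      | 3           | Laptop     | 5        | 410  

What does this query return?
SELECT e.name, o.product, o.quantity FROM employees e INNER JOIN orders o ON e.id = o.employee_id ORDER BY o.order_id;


Joining employees.id = orders.employee_id:
  employee Wendy (id=2) -> order Headphones
  employee Rosa (id=4) -> order Tablet
  employee Olivia (id=1) -> order Tablet
  employee Quinn (id=3) -> order Laptop


4 rows:
Wendy, Headphones, 6
Rosa, Tablet, 7
Olivia, Tablet, 9
Quinn, Laptop, 5


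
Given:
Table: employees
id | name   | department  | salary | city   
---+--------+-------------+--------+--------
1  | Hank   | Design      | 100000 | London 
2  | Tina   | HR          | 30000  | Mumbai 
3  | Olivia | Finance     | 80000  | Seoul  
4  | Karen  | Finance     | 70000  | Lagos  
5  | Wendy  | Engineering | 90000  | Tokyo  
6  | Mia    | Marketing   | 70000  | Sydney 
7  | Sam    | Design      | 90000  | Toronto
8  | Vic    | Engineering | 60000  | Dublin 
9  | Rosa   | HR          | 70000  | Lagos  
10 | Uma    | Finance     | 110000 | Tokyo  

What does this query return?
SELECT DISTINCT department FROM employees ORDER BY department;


All 'department' values (row order): Design, HR, Finance, Finance, Engineering, Marketing, Design, Engineering, HR, Finance
Removing duplicates leaves 5 unique value(s).

5 values:
Design
Engineering
Finance
HR
Marketing


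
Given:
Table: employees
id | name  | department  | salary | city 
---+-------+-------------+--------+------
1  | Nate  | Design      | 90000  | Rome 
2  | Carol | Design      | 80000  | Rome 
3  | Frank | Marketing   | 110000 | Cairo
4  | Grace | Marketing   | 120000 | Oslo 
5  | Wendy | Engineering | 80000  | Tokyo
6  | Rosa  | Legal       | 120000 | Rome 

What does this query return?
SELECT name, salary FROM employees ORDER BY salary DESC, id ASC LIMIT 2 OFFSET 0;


Sort by salary DESC (id ASC tiebreak), then skip 0 and take 2
Rows 1 through 2

2 rows:
Grace, 120000
Rosa, 120000


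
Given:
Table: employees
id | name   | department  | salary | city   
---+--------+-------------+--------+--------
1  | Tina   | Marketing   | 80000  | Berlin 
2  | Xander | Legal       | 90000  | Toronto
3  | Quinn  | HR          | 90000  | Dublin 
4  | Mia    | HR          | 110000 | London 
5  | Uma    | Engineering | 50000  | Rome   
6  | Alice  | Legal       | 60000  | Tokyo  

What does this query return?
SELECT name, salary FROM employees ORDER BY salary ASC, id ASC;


Sorting by salary ASC, then id ASC for ties

6 rows:
Uma, 50000
Alice, 60000
Tina, 80000
Xander, 90000
Quinn, 90000
Mia, 110000


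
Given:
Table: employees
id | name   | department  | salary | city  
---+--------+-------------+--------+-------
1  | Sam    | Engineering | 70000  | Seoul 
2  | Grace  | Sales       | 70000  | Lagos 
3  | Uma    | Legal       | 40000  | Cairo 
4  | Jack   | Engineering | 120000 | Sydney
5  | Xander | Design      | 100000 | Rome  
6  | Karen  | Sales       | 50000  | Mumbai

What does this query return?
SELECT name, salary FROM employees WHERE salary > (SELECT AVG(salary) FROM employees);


Subquery: AVG(salary) = 75000.0
Filtering: salary > 75000.0
  Jack (120000) -> MATCH
  Xander (100000) -> MATCH


2 rows:
Jack, 120000
Xander, 100000


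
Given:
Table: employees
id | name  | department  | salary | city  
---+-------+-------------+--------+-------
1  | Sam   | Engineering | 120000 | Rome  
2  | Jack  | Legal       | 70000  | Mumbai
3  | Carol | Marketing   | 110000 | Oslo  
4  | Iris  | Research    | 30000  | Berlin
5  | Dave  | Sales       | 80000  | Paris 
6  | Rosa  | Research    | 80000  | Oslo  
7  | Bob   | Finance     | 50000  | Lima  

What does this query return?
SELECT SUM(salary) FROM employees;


SUM(salary) = 120000 + 70000 + 110000 + 30000 + 80000 + 80000 + 50000 = 540000

540000


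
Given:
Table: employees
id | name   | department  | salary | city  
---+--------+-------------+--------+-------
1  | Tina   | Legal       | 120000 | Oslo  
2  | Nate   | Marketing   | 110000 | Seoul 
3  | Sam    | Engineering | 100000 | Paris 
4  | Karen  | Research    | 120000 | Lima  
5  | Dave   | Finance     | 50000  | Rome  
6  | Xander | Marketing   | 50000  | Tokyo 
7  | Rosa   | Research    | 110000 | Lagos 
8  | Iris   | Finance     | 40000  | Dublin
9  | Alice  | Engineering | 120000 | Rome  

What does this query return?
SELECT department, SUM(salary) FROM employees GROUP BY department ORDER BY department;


Summing salary within each department:
  Engineering: 100000 + 120000 = 220000
  Finance: 50000 + 40000 = 90000
  Legal: 120000 = 120000
  Marketing: 110000 + 50000 = 160000
  Research: 120000 + 110000 = 230000


5 groups:
Engineering, 220000
Finance, 90000
Legal, 120000
Marketing, 160000
Research, 230000


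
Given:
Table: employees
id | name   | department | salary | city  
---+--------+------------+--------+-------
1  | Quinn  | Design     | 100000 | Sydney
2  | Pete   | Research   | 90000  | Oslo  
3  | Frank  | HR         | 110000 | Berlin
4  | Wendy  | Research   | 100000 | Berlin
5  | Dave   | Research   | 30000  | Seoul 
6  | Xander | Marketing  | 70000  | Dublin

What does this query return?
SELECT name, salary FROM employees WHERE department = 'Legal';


Filtering: department = 'Legal'
Matching rows: 0

Empty result set (0 rows)


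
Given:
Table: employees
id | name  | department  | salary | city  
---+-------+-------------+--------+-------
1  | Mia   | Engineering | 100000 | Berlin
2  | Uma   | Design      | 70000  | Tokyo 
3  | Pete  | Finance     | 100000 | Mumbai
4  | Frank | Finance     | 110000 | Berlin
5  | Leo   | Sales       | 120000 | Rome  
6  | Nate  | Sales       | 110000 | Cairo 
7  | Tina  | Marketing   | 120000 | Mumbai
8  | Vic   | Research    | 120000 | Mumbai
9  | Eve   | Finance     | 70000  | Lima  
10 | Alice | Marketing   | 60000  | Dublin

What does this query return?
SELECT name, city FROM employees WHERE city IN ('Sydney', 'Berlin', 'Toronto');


Filtering: city IN ('Sydney', 'Berlin', 'Toronto')
Matching: 2 rows

2 rows:
Mia, Berlin
Frank, Berlin


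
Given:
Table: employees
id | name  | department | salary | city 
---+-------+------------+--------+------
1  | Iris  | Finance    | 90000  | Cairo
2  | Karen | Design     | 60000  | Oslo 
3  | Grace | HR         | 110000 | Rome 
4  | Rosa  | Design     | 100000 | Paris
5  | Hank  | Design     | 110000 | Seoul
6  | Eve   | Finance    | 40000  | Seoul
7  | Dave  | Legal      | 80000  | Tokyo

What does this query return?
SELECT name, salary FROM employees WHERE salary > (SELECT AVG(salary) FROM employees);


Subquery: AVG(salary) = 84285.71
Filtering: salary > 84285.71
  Iris (90000) -> MATCH
  Grace (110000) -> MATCH
  Rosa (100000) -> MATCH
  Hank (110000) -> MATCH


4 rows:
Iris, 90000
Grace, 110000
Rosa, 100000
Hank, 110000


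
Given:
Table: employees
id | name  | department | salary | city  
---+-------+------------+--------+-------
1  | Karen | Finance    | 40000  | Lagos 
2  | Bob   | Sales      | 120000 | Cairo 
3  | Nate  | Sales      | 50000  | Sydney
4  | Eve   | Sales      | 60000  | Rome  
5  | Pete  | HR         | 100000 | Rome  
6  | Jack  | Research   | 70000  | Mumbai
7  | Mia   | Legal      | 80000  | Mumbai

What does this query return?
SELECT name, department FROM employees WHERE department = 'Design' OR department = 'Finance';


Filtering: department = 'Design' OR 'Finance'
Matching: 1 rows

1 rows:
Karen, Finance


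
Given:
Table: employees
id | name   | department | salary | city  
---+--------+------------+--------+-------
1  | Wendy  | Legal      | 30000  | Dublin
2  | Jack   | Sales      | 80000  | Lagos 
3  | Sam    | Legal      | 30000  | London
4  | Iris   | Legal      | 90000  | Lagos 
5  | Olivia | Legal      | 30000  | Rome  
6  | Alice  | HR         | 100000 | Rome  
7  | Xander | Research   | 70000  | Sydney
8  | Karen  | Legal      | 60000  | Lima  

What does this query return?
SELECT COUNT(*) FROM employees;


COUNT(*) counts all rows

8


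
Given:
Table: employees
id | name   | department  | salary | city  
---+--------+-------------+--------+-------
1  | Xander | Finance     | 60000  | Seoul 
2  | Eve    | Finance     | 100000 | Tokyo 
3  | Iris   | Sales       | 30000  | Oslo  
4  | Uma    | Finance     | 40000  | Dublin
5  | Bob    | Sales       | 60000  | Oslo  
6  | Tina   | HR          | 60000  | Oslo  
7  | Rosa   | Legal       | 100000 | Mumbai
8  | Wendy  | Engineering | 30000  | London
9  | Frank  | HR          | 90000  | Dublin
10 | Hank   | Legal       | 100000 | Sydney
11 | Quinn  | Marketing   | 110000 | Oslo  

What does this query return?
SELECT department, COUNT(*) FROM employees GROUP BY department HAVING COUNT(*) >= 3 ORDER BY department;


Groups with count >= 3:
  Finance: 3 -> PASS
  Engineering: 1 -> filtered out
  HR: 2 -> filtered out
  Legal: 2 -> filtered out
  Marketing: 1 -> filtered out
  Sales: 2 -> filtered out


1 groups:
Finance, 3


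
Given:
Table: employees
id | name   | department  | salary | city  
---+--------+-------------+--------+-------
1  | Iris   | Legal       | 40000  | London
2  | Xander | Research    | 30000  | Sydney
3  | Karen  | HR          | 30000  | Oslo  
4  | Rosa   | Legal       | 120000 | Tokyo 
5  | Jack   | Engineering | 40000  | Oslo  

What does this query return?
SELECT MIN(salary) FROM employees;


Salaries: 40000, 30000, 30000, 120000, 40000
MIN = 30000

30000


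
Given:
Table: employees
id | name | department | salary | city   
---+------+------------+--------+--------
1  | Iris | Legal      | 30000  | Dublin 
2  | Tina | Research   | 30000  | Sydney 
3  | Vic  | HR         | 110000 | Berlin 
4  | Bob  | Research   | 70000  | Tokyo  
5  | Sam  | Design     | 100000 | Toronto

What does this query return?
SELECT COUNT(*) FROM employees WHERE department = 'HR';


Counting rows where department = 'HR'
  Vic -> MATCH


1


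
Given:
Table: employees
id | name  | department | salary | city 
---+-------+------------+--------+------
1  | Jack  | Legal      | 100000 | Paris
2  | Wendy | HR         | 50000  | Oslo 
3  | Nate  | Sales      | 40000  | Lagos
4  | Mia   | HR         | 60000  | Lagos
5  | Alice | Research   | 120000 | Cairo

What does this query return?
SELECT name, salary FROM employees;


Projecting columns: name, salary

5 rows:
Jack, 100000
Wendy, 50000
Nate, 40000
Mia, 60000
Alice, 120000


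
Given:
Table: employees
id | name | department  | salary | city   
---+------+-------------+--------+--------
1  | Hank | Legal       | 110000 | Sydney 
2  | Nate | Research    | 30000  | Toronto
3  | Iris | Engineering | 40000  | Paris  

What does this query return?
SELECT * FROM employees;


SELECT * returns all 3 rows with all columns

3 rows:
1, Hank, Legal, 110000, Sydney
2, Nate, Research, 30000, Toronto
3, Iris, Engineering, 40000, Paris


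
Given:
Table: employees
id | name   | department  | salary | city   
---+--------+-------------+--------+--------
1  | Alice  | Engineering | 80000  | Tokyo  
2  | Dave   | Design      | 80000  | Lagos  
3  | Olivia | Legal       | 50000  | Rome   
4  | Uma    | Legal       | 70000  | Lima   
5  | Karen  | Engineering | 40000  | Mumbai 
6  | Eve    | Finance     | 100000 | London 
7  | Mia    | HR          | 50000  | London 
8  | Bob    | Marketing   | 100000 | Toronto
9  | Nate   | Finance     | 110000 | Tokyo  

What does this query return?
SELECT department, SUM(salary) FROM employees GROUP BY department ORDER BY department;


Summing salary within each department:
  Design: 80000 = 80000
  Engineering: 80000 + 40000 = 120000
  Finance: 100000 + 110000 = 210000
  HR: 50000 = 50000
  Legal: 50000 + 70000 = 120000
  Marketing: 100000 = 100000


6 groups:
Design, 80000
Engineering, 120000
Finance, 210000
HR, 50000
Legal, 120000
Marketing, 100000


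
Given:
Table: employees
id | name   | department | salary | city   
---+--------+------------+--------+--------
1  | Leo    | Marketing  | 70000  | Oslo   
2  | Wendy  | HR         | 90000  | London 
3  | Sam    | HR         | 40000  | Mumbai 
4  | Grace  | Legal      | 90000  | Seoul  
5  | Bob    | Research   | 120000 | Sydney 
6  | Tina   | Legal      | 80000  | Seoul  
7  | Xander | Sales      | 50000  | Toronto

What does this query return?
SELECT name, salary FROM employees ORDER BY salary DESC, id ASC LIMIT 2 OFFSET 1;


Sort by salary DESC (id ASC tiebreak), then skip 1 and take 2
Rows 2 through 3

2 rows:
Wendy, 90000
Grace, 90000


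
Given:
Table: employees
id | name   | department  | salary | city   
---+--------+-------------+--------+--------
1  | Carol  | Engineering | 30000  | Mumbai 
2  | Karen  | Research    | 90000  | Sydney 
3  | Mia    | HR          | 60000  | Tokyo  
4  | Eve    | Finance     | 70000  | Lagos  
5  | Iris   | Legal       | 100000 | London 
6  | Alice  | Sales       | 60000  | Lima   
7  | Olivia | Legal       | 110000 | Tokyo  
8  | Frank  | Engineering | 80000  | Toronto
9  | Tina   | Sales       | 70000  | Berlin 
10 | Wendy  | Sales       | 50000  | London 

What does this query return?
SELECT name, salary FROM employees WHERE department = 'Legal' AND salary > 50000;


Filtering: department = 'Legal' AND salary > 50000
Matching: 2 rows

2 rows:
Iris, 100000
Olivia, 110000


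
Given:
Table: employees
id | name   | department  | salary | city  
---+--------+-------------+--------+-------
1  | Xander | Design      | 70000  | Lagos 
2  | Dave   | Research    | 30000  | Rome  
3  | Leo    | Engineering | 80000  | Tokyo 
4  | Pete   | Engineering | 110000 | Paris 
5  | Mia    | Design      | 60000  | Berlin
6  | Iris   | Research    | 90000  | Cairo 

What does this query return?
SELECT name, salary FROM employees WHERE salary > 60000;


Filtering: salary > 60000
Matching: 4 rows

4 rows:
Xander, 70000
Leo, 80000
Pete, 110000
Iris, 90000


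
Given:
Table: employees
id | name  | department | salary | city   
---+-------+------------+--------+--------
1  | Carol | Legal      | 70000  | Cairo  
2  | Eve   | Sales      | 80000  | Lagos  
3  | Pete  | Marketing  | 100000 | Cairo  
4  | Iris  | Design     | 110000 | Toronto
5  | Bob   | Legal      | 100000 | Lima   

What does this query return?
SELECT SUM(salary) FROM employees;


SUM(salary) = 70000 + 80000 + 100000 + 110000 + 100000 = 460000

460000


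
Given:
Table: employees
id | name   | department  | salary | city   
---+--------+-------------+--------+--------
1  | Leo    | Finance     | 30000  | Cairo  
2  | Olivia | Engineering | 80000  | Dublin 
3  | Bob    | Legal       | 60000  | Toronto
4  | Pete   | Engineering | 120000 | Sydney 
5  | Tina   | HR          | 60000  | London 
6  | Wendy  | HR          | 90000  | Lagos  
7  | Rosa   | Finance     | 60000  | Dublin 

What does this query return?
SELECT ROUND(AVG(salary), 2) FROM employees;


SUM(salary) = 500000
COUNT = 7
ROUND(AVG, 2) = ROUND(500000 / 7, 2) = 71428.57

71428.57


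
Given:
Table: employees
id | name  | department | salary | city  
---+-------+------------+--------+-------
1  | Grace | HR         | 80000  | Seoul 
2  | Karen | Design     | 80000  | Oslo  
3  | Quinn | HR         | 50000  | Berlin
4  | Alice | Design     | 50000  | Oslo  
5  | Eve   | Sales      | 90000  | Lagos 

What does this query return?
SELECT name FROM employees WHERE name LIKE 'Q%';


LIKE 'Q%' matches names starting with 'Q'
Matching: 1

1 rows:
Quinn


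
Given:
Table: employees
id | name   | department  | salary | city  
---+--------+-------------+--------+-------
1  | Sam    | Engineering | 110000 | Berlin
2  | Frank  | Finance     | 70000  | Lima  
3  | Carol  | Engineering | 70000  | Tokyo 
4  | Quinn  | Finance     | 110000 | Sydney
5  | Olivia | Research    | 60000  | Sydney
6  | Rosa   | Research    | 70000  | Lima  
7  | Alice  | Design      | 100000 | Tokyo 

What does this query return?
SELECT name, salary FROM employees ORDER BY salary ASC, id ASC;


Sorting by salary ASC, then id ASC for ties

7 rows:
Olivia, 60000
Frank, 70000
Carol, 70000
Rosa, 70000
Alice, 100000
Sam, 110000
Quinn, 110000


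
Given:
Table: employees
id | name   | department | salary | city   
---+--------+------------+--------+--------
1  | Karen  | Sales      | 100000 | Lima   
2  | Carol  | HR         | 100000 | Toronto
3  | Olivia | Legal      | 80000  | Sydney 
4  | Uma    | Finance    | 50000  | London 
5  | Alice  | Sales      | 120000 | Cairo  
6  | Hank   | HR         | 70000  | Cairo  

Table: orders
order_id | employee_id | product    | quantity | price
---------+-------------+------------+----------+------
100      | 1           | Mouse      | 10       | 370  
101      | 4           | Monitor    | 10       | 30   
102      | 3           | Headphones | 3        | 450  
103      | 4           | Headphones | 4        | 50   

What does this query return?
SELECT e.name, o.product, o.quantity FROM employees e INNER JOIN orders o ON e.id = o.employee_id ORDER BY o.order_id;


Joining employees.id = orders.employee_id:
  employee Karen (id=1) -> order Mouse
  employee Uma (id=4) -> order Monitor
  employee Olivia (id=3) -> order Headphones
  employee Uma (id=4) -> order Headphones


4 rows:
Karen, Mouse, 10
Uma, Monitor, 10
Olivia, Headphones, 3
Uma, Headphones, 4


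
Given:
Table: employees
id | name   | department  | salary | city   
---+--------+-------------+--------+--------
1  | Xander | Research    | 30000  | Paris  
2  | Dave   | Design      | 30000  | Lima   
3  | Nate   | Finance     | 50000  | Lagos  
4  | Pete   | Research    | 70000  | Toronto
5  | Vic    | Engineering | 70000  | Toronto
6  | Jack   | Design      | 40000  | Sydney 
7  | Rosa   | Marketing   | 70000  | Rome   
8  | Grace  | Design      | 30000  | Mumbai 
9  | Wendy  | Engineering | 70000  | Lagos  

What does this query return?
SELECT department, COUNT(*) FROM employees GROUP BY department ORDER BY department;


Assigning each row to its department group:
  Xander -> Research
  Dave -> Design
  Nate -> Finance
  Pete -> Research
  Vic -> Engineering
  Jack -> Design
  Rosa -> Marketing
  Grace -> Design
  Wendy -> Engineering


5 groups:
Design, 3
Engineering, 2
Finance, 1
Marketing, 1
Research, 2


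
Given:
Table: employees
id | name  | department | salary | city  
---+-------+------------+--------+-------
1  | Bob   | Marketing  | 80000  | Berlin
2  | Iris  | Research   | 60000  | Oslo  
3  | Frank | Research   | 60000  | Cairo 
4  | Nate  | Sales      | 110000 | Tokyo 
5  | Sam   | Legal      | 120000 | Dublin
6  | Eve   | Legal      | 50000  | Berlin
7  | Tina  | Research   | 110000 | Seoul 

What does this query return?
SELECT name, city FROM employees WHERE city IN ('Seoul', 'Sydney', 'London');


Filtering: city IN ('Seoul', 'Sydney', 'London')
Matching: 1 rows

1 rows:
Tina, Seoul
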